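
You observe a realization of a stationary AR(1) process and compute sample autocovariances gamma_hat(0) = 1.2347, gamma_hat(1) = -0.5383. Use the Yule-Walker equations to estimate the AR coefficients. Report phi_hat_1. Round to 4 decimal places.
\hat\phi_{1} = -0.4360

The Yule-Walker equations for an AR(p) process read, in matrix form,
  Gamma_p phi = r_p,   with   (Gamma_p)_{ij} = gamma(|i - j|),
                       (r_p)_i = gamma(i),   i,j = 1..p.
Substitute the sample gammas (Toeplitz matrix and right-hand side of size 1):
  Gamma_p = [[1.2347]]
  r_p     = [-0.5383]
With p = 1 this is the single equation gamma(0) phi_1 = gamma(1):
  phi_hat_1 = gamma(1) / gamma(0) = -0.5383 / 1.2347 = -0.4360.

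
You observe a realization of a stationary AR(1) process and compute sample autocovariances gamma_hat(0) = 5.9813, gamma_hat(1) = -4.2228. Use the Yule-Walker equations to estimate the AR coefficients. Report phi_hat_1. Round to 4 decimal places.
\hat\phi_{1} = -0.7060

The Yule-Walker equations for an AR(p) process read, in matrix form,
  Gamma_p phi = r_p,   with   (Gamma_p)_{ij} = gamma(|i - j|),
                       (r_p)_i = gamma(i),   i,j = 1..p.
Substitute the sample gammas (Toeplitz matrix and right-hand side of size 1):
  Gamma_p = [[5.9813]]
  r_p     = [-4.2228]
With p = 1 this is the single equation gamma(0) phi_1 = gamma(1):
  phi_hat_1 = gamma(1) / gamma(0) = -4.2228 / 5.9813 = -0.7060.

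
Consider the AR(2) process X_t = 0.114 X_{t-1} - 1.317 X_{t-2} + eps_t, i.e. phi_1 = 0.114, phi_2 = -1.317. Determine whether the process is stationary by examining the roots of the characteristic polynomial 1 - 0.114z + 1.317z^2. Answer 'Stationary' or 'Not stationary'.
\text{Not stationary}

The AR(p) characteristic polynomial is P(z) = 1 - 0.114z + 1.317z^2.
Stationarity requires all roots to lie outside the unit circle, i.e. |z| > 1 for every root.
Set 1 + (-0.114) z + (1.317) z^2 = 0, i.e. a z^2 + b z + c = 0 with a = 1.317, b = -0.114, c = 1.
Discriminant D = b^2 - 4ac = (-0.114)^2 - 4*(1.317)*1 = 0.012996 - (5.268) = -5.255004.
D < 0, so the roots are the complex-conjugate pair z = (-b +/- i sqrt(-D)) / (2a) = 0.0433 +/- 0.8703i.
For a conjugate pair |z|^2 = z * conj(z) = (product of roots) = c/a = 1/(1.317) = 0.759301, so |z| = sqrt(0.759301) = 0.8714 for both roots.
Moduli of all roots: 0.8714, 0.8714.
All moduli strictly greater than 1? No.
Verdict: Not stationary.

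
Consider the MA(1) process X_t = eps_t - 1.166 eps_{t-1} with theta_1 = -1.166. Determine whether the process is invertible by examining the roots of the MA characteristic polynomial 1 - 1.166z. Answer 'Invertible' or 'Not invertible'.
\text{Not invertible}

The MA(q) characteristic polynomial is P(z) = 1 - 1.166z.
Invertibility requires all roots to lie outside the unit circle, i.e. |z| > 1 for every root.
This is linear in z: 1 + (-1.166) z = 0  =>  z = -1/(-1.166) = 0.857633,  |z| = 0.857633.
Moduli of all roots: 0.8576.
All moduli strictly greater than 1? No.
Verdict: Not invertible.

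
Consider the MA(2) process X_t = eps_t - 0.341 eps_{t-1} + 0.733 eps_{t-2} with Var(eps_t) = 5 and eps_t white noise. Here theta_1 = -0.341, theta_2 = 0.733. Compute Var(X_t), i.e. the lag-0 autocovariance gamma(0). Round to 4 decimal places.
\gamma(0) = 8.2679

For an MA(q) process X_t = eps_t + sum_i theta_i eps_{t-i} with
Var(eps_t) = sigma^2, the variance is
  gamma(0) = sigma^2 * (1 + sum_i theta_i^2).
  sum_i theta_i^2 = (-0.341)^2 + (0.733)^2 = 0.116281 + 0.537289 = 0.65357.
  gamma(0) = 5 * (1 + 0.65357) = 5 * 1.65357 = 8.26785, which rounds to 8.2679.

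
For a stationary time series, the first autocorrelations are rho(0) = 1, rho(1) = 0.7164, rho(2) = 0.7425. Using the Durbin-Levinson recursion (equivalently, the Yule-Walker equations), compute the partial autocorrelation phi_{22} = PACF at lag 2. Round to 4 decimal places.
\phi_{22} = 0.4710

The PACF at lag k is phi_{kk}, the last component of the solution
to the Yule-Walker system G_k phi = r_k where
  (G_k)_{ij} = rho(|i - j|), (r_k)_i = rho(i), i,j = 1..k.
Equivalently, Durbin-Levinson gives phi_{kk} iteratively:
  phi_{11} = rho(1)
  phi_{kk} = [rho(k) - sum_{j=1..k-1} phi_{k-1,j} rho(k-j)]
            / [1 - sum_{j=1..k-1} phi_{k-1,j} rho(j)],
  phi_{k,j} = phi_{k-1,j} - phi_{kk} phi_{k-1,k-j},  j = 1..k-1.
Step k = 1:
  phi_11 = rho(1) = 0.7164.
Step k = 2:
  phi_22 = [rho(2) - phi_11 rho(1)] / [1 - phi_11 rho(1)] = [0.7425 - (0.7164)(0.7164)] / [1 - (0.7164)(0.7164)]
         = 0.22927104 / 0.48677104 = 0.471.
Therefore phi_{22} = 0.4710.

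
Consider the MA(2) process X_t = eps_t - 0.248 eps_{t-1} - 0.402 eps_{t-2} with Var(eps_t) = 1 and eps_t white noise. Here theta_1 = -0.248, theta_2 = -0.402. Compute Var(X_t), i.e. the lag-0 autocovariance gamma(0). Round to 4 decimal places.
\gamma(0) = 1.2231

For an MA(q) process X_t = eps_t + sum_i theta_i eps_{t-i} with
Var(eps_t) = sigma^2, the variance is
  gamma(0) = sigma^2 * (1 + sum_i theta_i^2).
  sum_i theta_i^2 = (-0.248)^2 + (-0.402)^2 = 0.061504 + 0.161604 = 0.223108.
  gamma(0) = 1 * (1 + 0.223108) = 1 * 1.223108 = 1.223108, which rounds to 1.2231.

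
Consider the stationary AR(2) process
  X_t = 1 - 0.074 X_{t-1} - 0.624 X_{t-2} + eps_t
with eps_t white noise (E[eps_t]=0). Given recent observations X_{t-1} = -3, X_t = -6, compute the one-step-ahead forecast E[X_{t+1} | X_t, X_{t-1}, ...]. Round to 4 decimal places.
E[X_{t+1} \mid \mathcal F_t] = 3.3160

For an AR(p) model X_t = c + sum_i phi_i X_{t-i} + eps_t, the
one-step-ahead conditional mean is
  E[X_{t+1} | X_t, ...] = c + sum_i phi_i X_{t+1-i}.
Substitute known values:
  E[X_{t+1} | ...] = 1 + (-0.074) * (-6) + (-0.624) * (-3)
                   = 3.3160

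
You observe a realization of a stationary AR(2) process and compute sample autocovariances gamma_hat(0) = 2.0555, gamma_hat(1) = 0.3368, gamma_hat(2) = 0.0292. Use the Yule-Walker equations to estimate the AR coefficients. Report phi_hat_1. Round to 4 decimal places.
\hat\phi_{1} = 0.1660

The Yule-Walker equations for an AR(p) process read, in matrix form,
  Gamma_p phi = r_p,   with   (Gamma_p)_{ij} = gamma(|i - j|),
                       (r_p)_i = gamma(i),   i,j = 1..p.
Substitute the sample gammas (Toeplitz matrix and right-hand side of size 2):
  Gamma_p = [[2.0555, 0.3368], [0.3368, 2.0555]]
  r_p     = [0.3368, 0.0292]
Written out:
  2.0555 phi_1 + 0.3368 phi_2 = 0.3368
  0.3368 phi_1 + 2.0555 phi_2 = 0.0292
Solve by Cramer's rule:
  det = gamma(0)^2 - gamma(1)^2 = (2.0555)^2 - (0.3368)^2 = 4.22508025 - 0.11343424 = 4.11164601
  phi_hat_1 = [gamma(1) gamma(0) - gamma(1) gamma(2)] / det = [(0.3368)(2.0555) - (0.3368)(0.0292)] / 4.11164601 = 0.68245784 / 4.11164601 = 0.166
  phi_hat_2 = [gamma(0) gamma(2) - gamma(1)^2] / det = [(2.0555)(0.0292) - (0.3368)^2] / 4.11164601 = -0.05341364 / 4.11164601 = -0.013
So phi_hat = [0.1660, -0.0130].
Therefore phi_hat_1 = 0.1660.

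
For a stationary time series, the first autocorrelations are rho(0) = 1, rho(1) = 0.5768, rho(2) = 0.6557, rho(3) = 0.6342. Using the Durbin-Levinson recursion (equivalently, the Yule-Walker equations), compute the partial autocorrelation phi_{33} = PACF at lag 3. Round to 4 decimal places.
\phi_{33} = 0.3129

The PACF at lag k is phi_{kk}, the last component of the solution
to the Yule-Walker system G_k phi = r_k where
  (G_k)_{ij} = rho(|i - j|), (r_k)_i = rho(i), i,j = 1..k.
Equivalently, Durbin-Levinson gives phi_{kk} iteratively:
  phi_{11} = rho(1)
  phi_{kk} = [rho(k) - sum_{j=1..k-1} phi_{k-1,j} rho(k-j)]
            / [1 - sum_{j=1..k-1} phi_{k-1,j} rho(j)],
  phi_{k,j} = phi_{k-1,j} - phi_{kk} phi_{k-1,k-j},  j = 1..k-1.
Step k = 1:
  phi_11 = rho(1) = 0.5768.
Step k = 2:
  phi_22 = [rho(2) - phi_11 rho(1)] / [1 - phi_11 rho(1)] = [0.6557 - (0.5768)(0.5768)] / [1 - (0.5768)(0.5768)]
         = 0.32300176 / 0.66730176 = 0.484042.
  Update: phi_21 = phi_11 - phi_22 phi_11 = 0.5768 - (0.484042)(0.5768) = 0.297605.
Step k = 3:
  phi_33 = [rho(3) - phi_21 rho(2) - phi_22 rho(1)] / [1 - phi_21 rho(1) - phi_22 rho(2)]
    numerator   = 0.6342 - (0.297605)(0.6557) - (0.484042)(0.5768) = 0.15986535
    denominator = 1 - (0.297605)(0.5768) - (0.484042)(0.6557) = 0.5109555
  phi_33 = 0.15986535 / 0.5109555 = 0.3129.
Therefore phi_{33} = 0.3129.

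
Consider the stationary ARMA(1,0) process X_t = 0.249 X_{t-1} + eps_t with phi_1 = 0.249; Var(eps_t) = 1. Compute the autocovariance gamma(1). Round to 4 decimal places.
\gamma(1) = 0.2655

Multiply the model equation by X_{t-k} and take expectations. With theta_0 = psi_0 = 1 and psi_j the MA(infinity) weights, this gives
  gamma(k) - sum_i phi_i gamma(k-i) = c_k,
  c_k = sigma^2 * sum_{j=k..q} theta_j psi_{j-k}   (c_k = 0 for k > q),
using gamma(-m) = gamma(m).
Pure AR (q = 0): c_0 = sigma^2 = 1, c_k = 0 for k >= 1.
Equations for k = 0 and k = 1 (AR order 1):
  gamma(0) = phi_1 gamma(1) + c_0
  gamma(1) = phi_1 gamma(0) + c_1
Substituting the second into the first: gamma(0) (1 - phi_1^2) = c_0 + phi_1 c_1, so
  gamma(0) = c_0 / (1 - phi_1^2) = 1 / (1 - (0.249)^2) = 1 / 0.937999 = 1.066099.
  gamma(1) = phi_1 gamma(0) = (0.249)(1.066099) = 0.265459.
Therefore gamma(1) = 0.2655 (to 4 decimal places).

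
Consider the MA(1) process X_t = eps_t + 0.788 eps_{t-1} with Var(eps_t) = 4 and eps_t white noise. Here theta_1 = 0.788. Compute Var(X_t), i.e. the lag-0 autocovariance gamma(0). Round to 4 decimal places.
\gamma(0) = 6.4838

For an MA(q) process X_t = eps_t + sum_i theta_i eps_{t-i} with
Var(eps_t) = sigma^2, the variance is
  gamma(0) = sigma^2 * (1 + sum_i theta_i^2).
  sum_i theta_i^2 = (0.788)^2 = 0.620944.
  gamma(0) = 4 * (1 + 0.620944) = 4 * 1.620944 = 6.483776, which rounds to 6.4838.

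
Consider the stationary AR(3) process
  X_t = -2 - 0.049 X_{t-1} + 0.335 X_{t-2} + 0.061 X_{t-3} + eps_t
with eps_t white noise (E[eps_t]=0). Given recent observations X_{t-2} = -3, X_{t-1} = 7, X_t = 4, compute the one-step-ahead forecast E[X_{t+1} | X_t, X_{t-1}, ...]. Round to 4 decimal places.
E[X_{t+1} \mid \mathcal F_t] = -0.0340

For an AR(p) model X_t = c + sum_i phi_i X_{t-i} + eps_t, the
one-step-ahead conditional mean is
  E[X_{t+1} | X_t, ...] = c + sum_i phi_i X_{t+1-i}.
Substitute known values:
  E[X_{t+1} | ...] = -2 + (-0.049) * (4) + (0.335) * (7) + (0.061) * (-3)
                   = -0.0340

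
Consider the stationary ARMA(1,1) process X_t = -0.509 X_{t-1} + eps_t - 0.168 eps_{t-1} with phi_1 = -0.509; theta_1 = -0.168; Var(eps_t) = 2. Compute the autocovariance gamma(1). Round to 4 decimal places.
\gamma(1) = -1.9837

Multiply the model equation by X_{t-k} and take expectations. With theta_0 = psi_0 = 1 and psi_j the MA(infinity) weights, this gives
  gamma(k) - sum_i phi_i gamma(k-i) = c_k,
  c_k = sigma^2 * sum_{j=k..q} theta_j psi_{j-k}   (c_k = 0 for k > q),
using gamma(-m) = gamma(m).
psi-weights needed (psi_j = theta_j + sum_i phi_i psi_{j-i}):
  psi_1 = theta_1 + phi_1 = -0.168 + (-0.509) = -0.677
Right-hand sides:
  c_0 = sigma^2 (1 + theta_1 psi_1) = 2 * (1 + (-0.168)(-0.677)) = 2 * 1.113736 = 2.227472
  c_1 = sigma^2 theta_1 = 2 * (-0.168) = -0.336
  c_2 = 0
Equations for k = 0 and k = 1 (AR order 1):
  gamma(0) = phi_1 gamma(1) + c_0
  gamma(1) = phi_1 gamma(0) + c_1
Substituting the second into the first: gamma(0) (1 - phi_1^2) = c_0 + phi_1 c_1, so
  gamma(0) = (c_0 + phi_1 c_1) / (1 - phi_1^2) = (2.227472 + (-0.509)(-0.336)) / (1 - (-0.509)^2) = 2.398496 / 0.740919 = 3.237191.
  gamma(1) = phi_1 gamma(0) + c_1 = (-0.509)(3.237191) + (-0.336) = -1.98373.
Therefore gamma(1) = -1.9837 (to 4 decimal places).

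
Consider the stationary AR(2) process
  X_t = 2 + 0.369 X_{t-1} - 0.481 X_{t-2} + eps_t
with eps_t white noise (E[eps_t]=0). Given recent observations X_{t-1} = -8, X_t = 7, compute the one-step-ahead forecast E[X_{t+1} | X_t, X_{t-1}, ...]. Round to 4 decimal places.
E[X_{t+1} \mid \mathcal F_t] = 8.4310

For an AR(p) model X_t = c + sum_i phi_i X_{t-i} + eps_t, the
one-step-ahead conditional mean is
  E[X_{t+1} | X_t, ...] = c + sum_i phi_i X_{t+1-i}.
Substitute known values:
  E[X_{t+1} | ...] = 2 + (0.369) * (7) + (-0.481) * (-8)
                   = 8.4310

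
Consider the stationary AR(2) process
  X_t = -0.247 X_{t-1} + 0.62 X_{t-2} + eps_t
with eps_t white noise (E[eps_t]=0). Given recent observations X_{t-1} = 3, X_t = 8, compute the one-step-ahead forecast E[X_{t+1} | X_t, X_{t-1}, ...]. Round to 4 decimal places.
E[X_{t+1} \mid \mathcal F_t] = -0.1160

For an AR(p) model X_t = c + sum_i phi_i X_{t-i} + eps_t, the
one-step-ahead conditional mean is
  E[X_{t+1} | X_t, ...] = c + sum_i phi_i X_{t+1-i}.
Substitute known values:
  E[X_{t+1} | ...] = (-0.247) * (8) + (0.62) * (3)
                   = -0.1160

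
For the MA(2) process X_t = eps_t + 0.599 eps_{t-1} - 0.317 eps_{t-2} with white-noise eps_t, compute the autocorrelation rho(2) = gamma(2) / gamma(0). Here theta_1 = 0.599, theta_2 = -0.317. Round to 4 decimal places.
\rho(2) = -0.2172

For an MA(q) process with theta_0 = 1, the autocovariance is
  gamma(k) = sigma^2 * sum_{i=0..q-k} theta_i * theta_{i+k},
and rho(k) = gamma(k) / gamma(0). Sigma^2 cancels.
  numerator   = (1)*(-0.317) = -0.317.
  denominator = (1)^2 + (0.599)^2 + (-0.317)^2 = 1.45929.
  rho(2) = -0.317 / 1.45929 = -0.2172.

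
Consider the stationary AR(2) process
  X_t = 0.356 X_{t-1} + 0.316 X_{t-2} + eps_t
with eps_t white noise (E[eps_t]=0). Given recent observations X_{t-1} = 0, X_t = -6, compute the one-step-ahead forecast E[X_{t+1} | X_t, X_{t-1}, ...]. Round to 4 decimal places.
E[X_{t+1} \mid \mathcal F_t] = -2.1360

For an AR(p) model X_t = c + sum_i phi_i X_{t-i} + eps_t, the
one-step-ahead conditional mean is
  E[X_{t+1} | X_t, ...] = c + sum_i phi_i X_{t+1-i}.
Substitute known values:
  E[X_{t+1} | ...] = (0.356) * (-6) + (0.316) * (0)
                   = -2.1360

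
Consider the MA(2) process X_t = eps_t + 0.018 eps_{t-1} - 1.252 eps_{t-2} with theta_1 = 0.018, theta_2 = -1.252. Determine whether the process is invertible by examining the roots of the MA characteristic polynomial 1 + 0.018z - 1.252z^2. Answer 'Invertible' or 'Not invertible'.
\text{Not invertible}

The MA(q) characteristic polynomial is P(z) = 1 + 0.018z - 1.252z^2.
Invertibility requires all roots to lie outside the unit circle, i.e. |z| > 1 for every root.
Set 1 + (0.018) z + (-1.252) z^2 = 0, i.e. a z^2 + b z + c = 0 with a = -1.252, b = 0.018, c = 1.
Discriminant D = b^2 - 4ac = (0.018)^2 - 4*(-1.252)*1 = 0.000324 - (-5.008) = 5.008324.
D >= 0, so the roots are real: z = (-b +/- sqrt(D)) / (2a) = (-0.018 +/- 2.237929) / (-2.504).
  z_1 = (-0.018 + 2.237929) / (-2.504) = -0.8866,   |z_1| = 0.8866.
  z_2 = (-0.018 - 2.237929) / (-2.504) = 0.9009,   |z_2| = 0.9009.
Moduli of all roots: 0.8866, 0.9009.
All moduli strictly greater than 1? No.
Verdict: Not invertible.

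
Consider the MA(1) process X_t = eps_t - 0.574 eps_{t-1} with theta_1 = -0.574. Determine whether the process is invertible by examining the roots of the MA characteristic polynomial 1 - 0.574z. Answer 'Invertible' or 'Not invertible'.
\text{Invertible}

The MA(q) characteristic polynomial is P(z) = 1 - 0.574z.
Invertibility requires all roots to lie outside the unit circle, i.e. |z| > 1 for every root.
This is linear in z: 1 + (-0.574) z = 0  =>  z = -1/(-0.574) = 1.74216,  |z| = 1.74216.
Moduli of all roots: 1.7422.
All moduli strictly greater than 1? Yes.
Verdict: Invertible.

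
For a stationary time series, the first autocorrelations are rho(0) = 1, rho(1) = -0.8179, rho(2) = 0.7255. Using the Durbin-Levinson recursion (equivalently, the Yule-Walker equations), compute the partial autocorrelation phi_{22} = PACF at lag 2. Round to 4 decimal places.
\phi_{22} = 0.1708

The PACF at lag k is phi_{kk}, the last component of the solution
to the Yule-Walker system G_k phi = r_k where
  (G_k)_{ij} = rho(|i - j|), (r_k)_i = rho(i), i,j = 1..k.
Equivalently, Durbin-Levinson gives phi_{kk} iteratively:
  phi_{11} = rho(1)
  phi_{kk} = [rho(k) - sum_{j=1..k-1} phi_{k-1,j} rho(k-j)]
            / [1 - sum_{j=1..k-1} phi_{k-1,j} rho(j)],
  phi_{k,j} = phi_{k-1,j} - phi_{kk} phi_{k-1,k-j},  j = 1..k-1.
Step k = 1:
  phi_11 = rho(1) = -0.8179.
Step k = 2:
  phi_22 = [rho(2) - phi_11 rho(1)] / [1 - phi_11 rho(1)] = [0.7255 - (-0.8179)(-0.8179)] / [1 - (-0.8179)(-0.8179)]
         = 0.05653959 / 0.33103959 = 0.1708.
Therefore phi_{22} = 0.1708.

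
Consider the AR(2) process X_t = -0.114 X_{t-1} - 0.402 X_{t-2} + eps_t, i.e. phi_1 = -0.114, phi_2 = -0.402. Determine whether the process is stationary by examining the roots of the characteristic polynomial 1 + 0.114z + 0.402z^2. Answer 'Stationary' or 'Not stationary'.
\text{Stationary}

The AR(p) characteristic polynomial is P(z) = 1 + 0.114z + 0.402z^2.
Stationarity requires all roots to lie outside the unit circle, i.e. |z| > 1 for every root.
Set 1 + (0.114) z + (0.402) z^2 = 0, i.e. a z^2 + b z + c = 0 with a = 0.402, b = 0.114, c = 1.
Discriminant D = b^2 - 4ac = (0.114)^2 - 4*(0.402)*1 = 0.012996 - (1.608) = -1.595004.
D < 0, so the roots are the complex-conjugate pair z = (-b +/- i sqrt(-D)) / (2a) = -0.1418 +/- 1.5708i.
For a conjugate pair |z|^2 = z * conj(z) = (product of roots) = c/a = 1/(0.402) = 2.487562, so |z| = sqrt(2.487562) = 1.5772 for both roots.
Moduli of all roots: 1.5772, 1.5772.
All moduli strictly greater than 1? Yes.
Verdict: Stationary.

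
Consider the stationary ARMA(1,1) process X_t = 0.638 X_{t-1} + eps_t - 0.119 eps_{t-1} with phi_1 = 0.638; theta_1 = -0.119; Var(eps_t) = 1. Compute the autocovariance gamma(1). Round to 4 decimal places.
\gamma(1) = 0.8088

Multiply the model equation by X_{t-k} and take expectations. With theta_0 = psi_0 = 1 and psi_j the MA(infinity) weights, this gives
  gamma(k) - sum_i phi_i gamma(k-i) = c_k,
  c_k = sigma^2 * sum_{j=k..q} theta_j psi_{j-k}   (c_k = 0 for k > q),
using gamma(-m) = gamma(m).
psi-weights needed (psi_j = theta_j + sum_i phi_i psi_{j-i}):
  psi_1 = theta_1 + phi_1 = -0.119 + (0.638) = 0.519
Right-hand sides:
  c_0 = sigma^2 (1 + theta_1 psi_1) = 1 * (1 + (-0.119)(0.519)) = 1 * 0.938239 = 0.938239
  c_1 = sigma^2 theta_1 = 1 * (-0.119) = -0.119
  c_2 = 0
Equations for k = 0 and k = 1 (AR order 1):
  gamma(0) = phi_1 gamma(1) + c_0
  gamma(1) = phi_1 gamma(0) + c_1
Substituting the second into the first: gamma(0) (1 - phi_1^2) = c_0 + phi_1 c_1, so
  gamma(0) = (c_0 + phi_1 c_1) / (1 - phi_1^2) = (0.938239 + (0.638)(-0.119)) / (1 - (0.638)^2) = 0.862317 / 0.592956 = 1.454268.
  gamma(1) = phi_1 gamma(0) + c_1 = (0.638)(1.454268) + (-0.119) = 0.808823.
Therefore gamma(1) = 0.8088 (to 4 decimal places).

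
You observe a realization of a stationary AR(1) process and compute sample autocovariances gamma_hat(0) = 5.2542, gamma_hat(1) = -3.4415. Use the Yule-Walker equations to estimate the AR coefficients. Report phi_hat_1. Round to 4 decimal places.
\hat\phi_{1} = -0.6550

The Yule-Walker equations for an AR(p) process read, in matrix form,
  Gamma_p phi = r_p,   with   (Gamma_p)_{ij} = gamma(|i - j|),
                       (r_p)_i = gamma(i),   i,j = 1..p.
Substitute the sample gammas (Toeplitz matrix and right-hand side of size 1):
  Gamma_p = [[5.2542]]
  r_p     = [-3.4415]
With p = 1 this is the single equation gamma(0) phi_1 = gamma(1):
  phi_hat_1 = gamma(1) / gamma(0) = -3.4415 / 5.2542 = -0.6550.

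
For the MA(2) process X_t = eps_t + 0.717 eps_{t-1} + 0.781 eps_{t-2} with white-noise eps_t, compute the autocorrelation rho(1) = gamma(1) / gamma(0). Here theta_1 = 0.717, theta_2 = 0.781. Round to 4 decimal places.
\rho(1) = 0.6012

For an MA(q) process with theta_0 = 1, the autocovariance is
  gamma(k) = sigma^2 * sum_{i=0..q-k} theta_i * theta_{i+k},
and rho(k) = gamma(k) / gamma(0). Sigma^2 cancels.
  numerator   = (1)*(0.717) + (0.717)*(0.781) = 1.276977.
  denominator = (1)^2 + (0.717)^2 + (0.781)^2 = 2.12405.
  rho(1) = 1.276977 / 2.12405 = 0.6012.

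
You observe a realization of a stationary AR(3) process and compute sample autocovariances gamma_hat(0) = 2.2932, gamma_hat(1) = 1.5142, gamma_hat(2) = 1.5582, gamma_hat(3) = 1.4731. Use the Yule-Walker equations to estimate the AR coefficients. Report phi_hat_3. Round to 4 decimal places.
\hat\phi_{3} = 0.2230

The Yule-Walker equations for an AR(p) process read, in matrix form,
  Gamma_p phi = r_p,   with   (Gamma_p)_{ij} = gamma(|i - j|),
                       (r_p)_i = gamma(i),   i,j = 1..p.
Substitute the sample gammas (Toeplitz matrix and right-hand side of size 3):
  Gamma_p = [[2.2932, 1.5142, 1.5582], [1.5142, 2.2932, 1.5142], [1.5582, 1.5142, 2.2932]]
  r_p     = [1.5142, 1.5582, 1.4731]
Written out (R1..R3):
  (R1) 2.2932 phi_1 + 1.5142 phi_2 + 1.5582 phi_3 = 1.5142
  (R2) 1.5142 phi_1 + 2.2932 phi_2 + 1.5142 phi_3 = 1.5582
  (R3) 1.5582 phi_1 + 1.5142 phi_2 + 2.2932 phi_3 = 1.4731
Gaussian elimination:
  R2 <- R2 - (1.5142/2.2932) R1 = R2 - (0.6603) R1:  1.293374 phi_2 + 0.485321 phi_3 = 0.558374
  R3 <- R3 - (1.5582/2.2932) R1 = R3 - (0.679487) R1:  0.485321 phi_2 + 1.234423 phi_3 = 0.444221
  R3 <- R3 - (0.485321/1.293374) R2 = R3 - (0.375236) R2:  1.052313 phi_3 = 0.234699
Back-substitution:
  phi_hat_3 = 0.234699 / 1.052313 = 0.223031
  phi_hat_2 = (0.558374 - (0.485321)(0.223031)) / 1.293374 = 0.348029
  phi_hat_1 = (1.5142 - (1.5142)(0.348029) - (1.5582)(0.223031)) / 2.2932 = 0.278949
So phi_hat = [0.2789, 0.3480, 0.2230].
Therefore phi_hat_3 = 0.2230.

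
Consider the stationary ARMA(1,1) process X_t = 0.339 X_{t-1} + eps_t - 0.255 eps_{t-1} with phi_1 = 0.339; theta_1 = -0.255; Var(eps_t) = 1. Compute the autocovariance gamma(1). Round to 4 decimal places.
\gamma(1) = 0.0867

Multiply the model equation by X_{t-k} and take expectations. With theta_0 = psi_0 = 1 and psi_j the MA(infinity) weights, this gives
  gamma(k) - sum_i phi_i gamma(k-i) = c_k,
  c_k = sigma^2 * sum_{j=k..q} theta_j psi_{j-k}   (c_k = 0 for k > q),
using gamma(-m) = gamma(m).
psi-weights needed (psi_j = theta_j + sum_i phi_i psi_{j-i}):
  psi_1 = theta_1 + phi_1 = -0.255 + (0.339) = 0.084
Right-hand sides:
  c_0 = sigma^2 (1 + theta_1 psi_1) = 1 * (1 + (-0.255)(0.084)) = 1 * 0.97858 = 0.97858
  c_1 = sigma^2 theta_1 = 1 * (-0.255) = -0.255
  c_2 = 0
Equations for k = 0 and k = 1 (AR order 1):
  gamma(0) = phi_1 gamma(1) + c_0
  gamma(1) = phi_1 gamma(0) + c_1
Substituting the second into the first: gamma(0) (1 - phi_1^2) = c_0 + phi_1 c_1, so
  gamma(0) = (c_0 + phi_1 c_1) / (1 - phi_1^2) = (0.97858 + (0.339)(-0.255)) / (1 - (0.339)^2) = 0.892135 / 0.885079 = 1.007972.
  gamma(1) = phi_1 gamma(0) + c_1 = (0.339)(1.007972) + (-0.255) = 0.086703.
Therefore gamma(1) = 0.0867 (to 4 decimal places).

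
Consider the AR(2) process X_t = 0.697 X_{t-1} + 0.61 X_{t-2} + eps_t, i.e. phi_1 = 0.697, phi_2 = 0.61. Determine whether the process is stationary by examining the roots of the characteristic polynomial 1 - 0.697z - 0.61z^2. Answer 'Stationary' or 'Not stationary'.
\text{Not stationary}

The AR(p) characteristic polynomial is P(z) = 1 - 0.697z - 0.61z^2.
Stationarity requires all roots to lie outside the unit circle, i.e. |z| > 1 for every root.
Set 1 + (-0.697) z + (-0.61) z^2 = 0, i.e. a z^2 + b z + c = 0 with a = -0.61, b = -0.697, c = 1.
Discriminant D = b^2 - 4ac = (-0.697)^2 - 4*(-0.61)*1 = 0.485809 - (-2.44) = 2.925809.
D >= 0, so the roots are real: z = (-b +/- sqrt(D)) / (2a) = (0.697 +/- 1.7105) / (-1.22).
  z_1 = (0.697 + 1.7105) / (-1.22) = -1.9734,   |z_1| = 1.9734.
  z_2 = (0.697 - 1.7105) / (-1.22) = 0.8307,   |z_2| = 0.8307.
Moduli of all roots: 1.9734, 0.8307.
All moduli strictly greater than 1? No.
Verdict: Not stationary.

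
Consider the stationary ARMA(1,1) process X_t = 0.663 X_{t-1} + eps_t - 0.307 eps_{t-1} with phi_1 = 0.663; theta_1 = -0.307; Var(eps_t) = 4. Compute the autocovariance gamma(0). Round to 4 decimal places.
\gamma(0) = 4.9046

Multiply the model equation by X_{t-k} and take expectations. With theta_0 = psi_0 = 1 and psi_j the MA(infinity) weights, this gives
  gamma(k) - sum_i phi_i gamma(k-i) = c_k,
  c_k = sigma^2 * sum_{j=k..q} theta_j psi_{j-k}   (c_k = 0 for k > q),
using gamma(-m) = gamma(m).
psi-weights needed (psi_j = theta_j + sum_i phi_i psi_{j-i}):
  psi_1 = theta_1 + phi_1 = -0.307 + (0.663) = 0.356
Right-hand sides:
  c_0 = sigma^2 (1 + theta_1 psi_1) = 4 * (1 + (-0.307)(0.356)) = 4 * 0.890708 = 3.562832
  c_1 = sigma^2 theta_1 = 4 * (-0.307) = -1.228
  c_2 = 0
Equations for k = 0 and k = 1 (AR order 1):
  gamma(0) = phi_1 gamma(1) + c_0
  gamma(1) = phi_1 gamma(0) + c_1
Substituting the second into the first: gamma(0) (1 - phi_1^2) = c_0 + phi_1 c_1, so
  gamma(0) = (c_0 + phi_1 c_1) / (1 - phi_1^2) = (3.562832 + (0.663)(-1.228)) / (1 - (0.663)^2) = 2.748668 / 0.560431 = 4.904561.
Therefore gamma(0) = 4.9046 (to 4 decimal places).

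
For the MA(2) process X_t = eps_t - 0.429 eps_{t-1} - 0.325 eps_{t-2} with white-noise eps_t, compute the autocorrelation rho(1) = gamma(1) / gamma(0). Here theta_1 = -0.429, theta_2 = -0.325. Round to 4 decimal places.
\rho(1) = -0.2245

For an MA(q) process with theta_0 = 1, the autocovariance is
  gamma(k) = sigma^2 * sum_{i=0..q-k} theta_i * theta_{i+k},
and rho(k) = gamma(k) / gamma(0). Sigma^2 cancels.
  numerator   = (1)*(-0.429) + (-0.429)*(-0.325) = -0.289575.
  denominator = (1)^2 + (-0.429)^2 + (-0.325)^2 = 1.289666.
  rho(1) = -0.289575 / 1.289666 = -0.2245.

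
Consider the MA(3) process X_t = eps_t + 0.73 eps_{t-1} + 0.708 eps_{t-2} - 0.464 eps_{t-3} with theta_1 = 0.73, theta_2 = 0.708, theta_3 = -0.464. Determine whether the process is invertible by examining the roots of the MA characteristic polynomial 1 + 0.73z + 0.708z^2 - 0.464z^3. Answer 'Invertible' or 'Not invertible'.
\text{Not invertible}

The MA(q) characteristic polynomial is P(z) = 1 + 0.73z + 0.708z^2 - 0.464z^3.
Invertibility requires all roots to lie outside the unit circle, i.e. |z| > 1 for every root.
Degree 3: look for a simple real root z0 first, then factor out (1 - z/z0) and solve the remaining quadratic.
Testing z0 = 2.5: P(2.5) = 1 + (0.73)(2.5) + (0.708)(2.5)^2 + (-0.464)(2.5)^3
  = 1 + (1.825) + (4.425) + (-7.25) = 0.  So z_0 = 2.5 is a root, |z_0| = 2.5.
Divide out the factor (1 - 0.4 z) = (1 - z/z0) (since 1/z0 = 0.4):
  P(z) = (1 - 0.4 z)(1 + (1.13) z + (1.16) z^2)
  [check: z-coef 1.13 - (0.4) = 0.73; z^2-coef 1.16 - (0.4)(1.13) = 0.708; z^3-coef -(0.4)(1.16) = -0.464.]
Remaining roots from the quadratic factor 1 + (1.13) z + (1.16) z^2:
  Set 1 + (1.13) z + (1.16) z^2 = 0, i.e. a z^2 + b z + c = 0 with a = 1.16, b = 1.13, c = 1.
  Discriminant D = b^2 - 4ac = (1.13)^2 - 4*(1.16)*1 = 1.2769 - (4.64) = -3.3631.
  D < 0, so the roots are the complex-conjugate pair z = (-b +/- i sqrt(-D)) / (2a) = -0.4871 +/- 0.7905i.
  For a conjugate pair |z|^2 = z * conj(z) = (product of roots) = c/a = 1/(1.16) = 0.862069, so |z| = sqrt(0.862069) = 0.9285 for both roots.
Moduli of all roots: 2.5000, 0.9285, 0.9285.
All moduli strictly greater than 1? No.
Verdict: Not invertible.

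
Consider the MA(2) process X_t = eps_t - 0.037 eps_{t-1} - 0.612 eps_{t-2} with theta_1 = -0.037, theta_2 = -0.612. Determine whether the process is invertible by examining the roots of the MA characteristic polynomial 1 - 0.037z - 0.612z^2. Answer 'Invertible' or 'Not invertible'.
\text{Invertible}

The MA(q) characteristic polynomial is P(z) = 1 - 0.037z - 0.612z^2.
Invertibility requires all roots to lie outside the unit circle, i.e. |z| > 1 for every root.
Set 1 + (-0.037) z + (-0.612) z^2 = 0, i.e. a z^2 + b z + c = 0 with a = -0.612, b = -0.037, c = 1.
Discriminant D = b^2 - 4ac = (-0.037)^2 - 4*(-0.612)*1 = 0.001369 - (-2.448) = 2.449369.
D >= 0, so the roots are real: z = (-b +/- sqrt(D)) / (2a) = (0.037 +/- 1.565046) / (-1.224).
  z_1 = (0.037 + 1.565046) / (-1.224) = -1.3089,   |z_1| = 1.3089.
  z_2 = (0.037 - 1.565046) / (-1.224) = 1.2484,   |z_2| = 1.2484.
Moduli of all roots: 1.3089, 1.2484.
All moduli strictly greater than 1? Yes.
Verdict: Invertible.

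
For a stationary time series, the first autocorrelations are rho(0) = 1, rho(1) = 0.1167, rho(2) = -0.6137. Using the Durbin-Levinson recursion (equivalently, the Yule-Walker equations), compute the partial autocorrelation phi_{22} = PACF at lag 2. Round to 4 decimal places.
\phi_{22} = -0.6360

The PACF at lag k is phi_{kk}, the last component of the solution
to the Yule-Walker system G_k phi = r_k where
  (G_k)_{ij} = rho(|i - j|), (r_k)_i = rho(i), i,j = 1..k.
Equivalently, Durbin-Levinson gives phi_{kk} iteratively:
  phi_{11} = rho(1)
  phi_{kk} = [rho(k) - sum_{j=1..k-1} phi_{k-1,j} rho(k-j)]
            / [1 - sum_{j=1..k-1} phi_{k-1,j} rho(j)],
  phi_{k,j} = phi_{k-1,j} - phi_{kk} phi_{k-1,k-j},  j = 1..k-1.
Step k = 1:
  phi_11 = rho(1) = 0.1167.
Step k = 2:
  phi_22 = [rho(2) - phi_11 rho(1)] / [1 - phi_11 rho(1)] = [-0.6137 - (0.1167)(0.1167)] / [1 - (0.1167)(0.1167)]
         = -0.62731889 / 0.98638111 = -0.636.
Therefore phi_{22} = -0.6360.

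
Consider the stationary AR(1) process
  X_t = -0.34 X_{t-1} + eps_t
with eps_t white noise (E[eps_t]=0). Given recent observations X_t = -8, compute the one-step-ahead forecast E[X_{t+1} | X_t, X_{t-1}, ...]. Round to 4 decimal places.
E[X_{t+1} \mid \mathcal F_t] = 2.7200

For an AR(p) model X_t = c + sum_i phi_i X_{t-i} + eps_t, the
one-step-ahead conditional mean is
  E[X_{t+1} | X_t, ...] = c + sum_i phi_i X_{t+1-i}.
Substitute known values:
  E[X_{t+1} | ...] = (-0.34) * (-8)
                   = 2.7200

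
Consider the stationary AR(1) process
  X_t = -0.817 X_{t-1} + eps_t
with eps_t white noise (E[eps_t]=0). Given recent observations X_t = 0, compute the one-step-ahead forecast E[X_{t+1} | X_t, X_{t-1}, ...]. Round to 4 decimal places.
E[X_{t+1} \mid \mathcal F_t] = 0.0000

For an AR(p) model X_t = c + sum_i phi_i X_{t-i} + eps_t, the
one-step-ahead conditional mean is
  E[X_{t+1} | X_t, ...] = c + sum_i phi_i X_{t+1-i}.
Substitute known values:
  E[X_{t+1} | ...] = (-0.817) * (0)
                   = 0.0000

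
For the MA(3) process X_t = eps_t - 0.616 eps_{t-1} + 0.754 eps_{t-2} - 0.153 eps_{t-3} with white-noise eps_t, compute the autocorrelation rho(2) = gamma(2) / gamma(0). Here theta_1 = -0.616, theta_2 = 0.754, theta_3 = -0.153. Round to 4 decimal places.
\rho(2) = 0.4303

For an MA(q) process with theta_0 = 1, the autocovariance is
  gamma(k) = sigma^2 * sum_{i=0..q-k} theta_i * theta_{i+k},
and rho(k) = gamma(k) / gamma(0). Sigma^2 cancels.
  numerator   = (1)*(0.754) + (-0.616)*(-0.153) = 0.848248.
  denominator = (1)^2 + (-0.616)^2 + (0.754)^2 + (-0.153)^2 = 1.971381.
  rho(2) = 0.848248 / 1.971381 = 0.4303.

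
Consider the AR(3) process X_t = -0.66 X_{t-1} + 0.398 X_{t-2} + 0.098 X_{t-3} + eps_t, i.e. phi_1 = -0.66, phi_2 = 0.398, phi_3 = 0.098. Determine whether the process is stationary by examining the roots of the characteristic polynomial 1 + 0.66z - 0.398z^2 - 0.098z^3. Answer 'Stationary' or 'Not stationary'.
\text{Stationary}

The AR(p) characteristic polynomial is P(z) = 1 + 0.66z - 0.398z^2 - 0.098z^3.
Stationarity requires all roots to lie outside the unit circle, i.e. |z| > 1 for every root.
Degree 3: look for a simple real root z0 first, then factor out (1 - z/z0) and solve the remaining quadratic.
Testing z0 = -5: P(-5) = 1 + (0.66)(-5) + (-0.398)(-5)^2 + (-0.098)(-5)^3
  = 1 + (-3.3) + (-9.95) + (12.25) = 0.  So z_0 = -5 is a root, |z_0| = 5.
Divide out the factor (1 + 0.2 z) = (1 - z/z0) (since 1/z0 = -0.2):
  P(z) = (1 + 0.2 z)(1 + (0.46) z + (-0.49) z^2)
  [check: z-coef 0.46 - (-0.2) = 0.66; z^2-coef -0.49 - (-0.2)(0.46) = -0.398; z^3-coef -(-0.2)(-0.49) = -0.098.]
Remaining roots from the quadratic factor 1 + (0.46) z + (-0.49) z^2:
  Set 1 + (0.46) z + (-0.49) z^2 = 0, i.e. a z^2 + b z + c = 0 with a = -0.49, b = 0.46, c = 1.
  Discriminant D = b^2 - 4ac = (0.46)^2 - 4*(-0.49)*1 = 0.2116 - (-1.96) = 2.1716.
  D >= 0, so the roots are real: z = (-b +/- sqrt(D)) / (2a) = (-0.46 +/- 1.473635) / (-0.98).
    z_1 = (-0.46 + 1.473635) / (-0.98) = -1.0343,   |z_1| = 1.0343.
    z_2 = (-0.46 - 1.473635) / (-0.98) = 1.9731,   |z_2| = 1.9731.
Moduli of all roots: 5.0000, 1.0343, 1.9731.
All moduli strictly greater than 1? Yes.
Verdict: Stationary.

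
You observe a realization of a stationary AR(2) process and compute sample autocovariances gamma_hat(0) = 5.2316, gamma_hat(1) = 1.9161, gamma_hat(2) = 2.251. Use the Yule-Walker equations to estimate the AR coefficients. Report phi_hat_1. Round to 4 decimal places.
\hat\phi_{1} = 0.2410

The Yule-Walker equations for an AR(p) process read, in matrix form,
  Gamma_p phi = r_p,   with   (Gamma_p)_{ij} = gamma(|i - j|),
                       (r_p)_i = gamma(i),   i,j = 1..p.
Substitute the sample gammas (Toeplitz matrix and right-hand side of size 2):
  Gamma_p = [[5.2316, 1.9161], [1.9161, 5.2316]]
  r_p     = [1.9161, 2.251]
Written out:
  5.2316 phi_1 + 1.9161 phi_2 = 1.9161
  1.9161 phi_1 + 5.2316 phi_2 = 2.251
Solve by Cramer's rule:
  det = gamma(0)^2 - gamma(1)^2 = (5.2316)^2 - (1.9161)^2 = 27.36963856 - 3.67143921 = 23.69819935
  phi_hat_1 = [gamma(1) gamma(0) - gamma(1) gamma(2)] / det = [(1.9161)(5.2316) - (1.9161)(2.251)] / 23.69819935 = 5.71112766 / 23.69819935 = 0.241
  phi_hat_2 = [gamma(0) gamma(2) - gamma(1)^2] / det = [(5.2316)(2.251) - (1.9161)^2] / 23.69819935 = 8.10489239 / 23.69819935 = 0.342
So phi_hat = [0.2410, 0.3420].
Therefore phi_hat_1 = 0.2410.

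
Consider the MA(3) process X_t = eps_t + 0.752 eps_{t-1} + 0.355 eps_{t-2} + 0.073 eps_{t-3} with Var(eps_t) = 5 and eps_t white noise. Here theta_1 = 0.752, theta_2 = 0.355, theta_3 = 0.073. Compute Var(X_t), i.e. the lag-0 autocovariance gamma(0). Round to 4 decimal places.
\gamma(0) = 8.4843

For an MA(q) process X_t = eps_t + sum_i theta_i eps_{t-i} with
Var(eps_t) = sigma^2, the variance is
  gamma(0) = sigma^2 * (1 + sum_i theta_i^2).
  sum_i theta_i^2 = (0.752)^2 + (0.355)^2 + (0.073)^2 = 0.565504 + 0.126025 + 0.005329 = 0.696858.
  gamma(0) = 5 * (1 + 0.696858) = 5 * 1.696858 = 8.48429, which rounds to 8.4843.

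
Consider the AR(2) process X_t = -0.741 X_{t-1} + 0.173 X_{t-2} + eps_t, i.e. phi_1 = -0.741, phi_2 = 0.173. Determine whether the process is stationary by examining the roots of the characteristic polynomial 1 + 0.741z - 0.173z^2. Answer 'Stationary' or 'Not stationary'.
\text{Stationary}

The AR(p) characteristic polynomial is P(z) = 1 + 0.741z - 0.173z^2.
Stationarity requires all roots to lie outside the unit circle, i.e. |z| > 1 for every root.
Set 1 + (0.741) z + (-0.173) z^2 = 0, i.e. a z^2 + b z + c = 0 with a = -0.173, b = 0.741, c = 1.
Discriminant D = b^2 - 4ac = (0.741)^2 - 4*(-0.173)*1 = 0.549081 - (-0.692) = 1.241081.
D >= 0, so the roots are real: z = (-b +/- sqrt(D)) / (2a) = (-0.741 +/- 1.114038) / (-0.346).
  z_1 = (-0.741 + 1.114038) / (-0.346) = -1.0781,   |z_1| = 1.0781.
  z_2 = (-0.741 - 1.114038) / (-0.346) = 5.3614,   |z_2| = 5.3614.
Moduli of all roots: 1.0781, 5.3614.
All moduli strictly greater than 1? Yes.
Verdict: Stationary.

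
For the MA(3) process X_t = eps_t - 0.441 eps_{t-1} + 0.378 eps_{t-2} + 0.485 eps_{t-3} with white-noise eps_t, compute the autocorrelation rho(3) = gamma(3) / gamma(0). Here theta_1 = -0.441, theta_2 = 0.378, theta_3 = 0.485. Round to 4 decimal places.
\rho(3) = 0.3084

For an MA(q) process with theta_0 = 1, the autocovariance is
  gamma(k) = sigma^2 * sum_{i=0..q-k} theta_i * theta_{i+k},
and rho(k) = gamma(k) / gamma(0). Sigma^2 cancels.
  numerator   = (1)*(0.485) = 0.485.
  denominator = (1)^2 + (-0.441)^2 + (0.378)^2 + (0.485)^2 = 1.57259.
  rho(3) = 0.485 / 1.57259 = 0.3084.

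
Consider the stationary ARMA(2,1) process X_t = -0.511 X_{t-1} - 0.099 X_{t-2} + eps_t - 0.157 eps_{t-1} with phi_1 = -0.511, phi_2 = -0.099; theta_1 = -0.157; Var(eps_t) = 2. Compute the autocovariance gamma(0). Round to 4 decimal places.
\gamma(0) = 3.0167

Multiply the model equation by X_{t-k} and take expectations. With theta_0 = psi_0 = 1 and psi_j the MA(infinity) weights, this gives
  gamma(k) - sum_i phi_i gamma(k-i) = c_k,
  c_k = sigma^2 * sum_{j=k..q} theta_j psi_{j-k}   (c_k = 0 for k > q),
using gamma(-m) = gamma(m).
psi-weights needed (psi_j = theta_j + sum_i phi_i psi_{j-i}):
  psi_1 = theta_1 + phi_1 = -0.157 + (-0.511) = -0.668
Right-hand sides:
  c_0 = sigma^2 (1 + theta_1 psi_1) = 2 * (1 + (-0.157)(-0.668)) = 2 * 1.104876 = 2.209752
  c_1 = sigma^2 theta_1 = 2 * (-0.157) = -0.314
  c_2 = 0
Equations for k = 0, 1, 2 (AR order 2, c_2 = 0):
  (E0) gamma(0) = phi_1 gamma(1) + phi_2 gamma(2) + c_0
  (E1) gamma(1) = phi_1 gamma(0) + phi_2 gamma(1) + c_1
  (E2) gamma(2) = phi_1 gamma(1) + phi_2 gamma(0)
From (E1): gamma(1) = A gamma(0) + B with
  A = phi_1 / (1 - phi_2) = -0.511 / 1.099 = -0.464968,   B = c_1 / (1 - phi_2) = -0.314 / 1.099 = -0.285714.
Insert (E2) into (E0): gamma(0) (1 - phi_2^2) = phi_1 (1 + phi_2) gamma(1) + c_0.
  phi_1 (1 + phi_2) = (-0.511)(0.901) = -0.460411,   1 - phi_2^2 = 0.990199.
Replace gamma(1) by A gamma(0) + B and collect gamma(0):
  gamma(0) [0.990199 - (-0.460411)(-0.464968)] = (-0.460411)(-0.285714) + 2.209752
  gamma(0) * 0.776123 = 2.341298
  gamma(0) = 2.341298 / 0.776123 = 3.01666.
Therefore gamma(0) = 3.0167 (to 4 decimal places).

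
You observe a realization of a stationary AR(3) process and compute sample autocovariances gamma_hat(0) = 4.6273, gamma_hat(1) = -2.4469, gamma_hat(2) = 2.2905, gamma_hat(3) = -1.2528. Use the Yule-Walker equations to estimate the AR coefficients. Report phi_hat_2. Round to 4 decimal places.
\hat\phi_{2} = 0.3390

The Yule-Walker equations for an AR(p) process read, in matrix form,
  Gamma_p phi = r_p,   with   (Gamma_p)_{ij} = gamma(|i - j|),
                       (r_p)_i = gamma(i),   i,j = 1..p.
Substitute the sample gammas (Toeplitz matrix and right-hand side of size 3):
  Gamma_p = [[4.6273, -2.4469, 2.2905], [-2.4469, 4.6273, -2.4469], [2.2905, -2.4469, 4.6273]]
  r_p     = [-2.4469, 2.2905, -1.2528]
Written out (R1..R3):
  (R1) 4.6273 phi_1 - 2.4469 phi_2 + 2.2905 phi_3 = -2.4469
  (R2) -2.4469 phi_1 + 4.6273 phi_2 - 2.4469 phi_3 = 2.2905
  (R3) 2.2905 phi_1 - 2.4469 phi_2 + 4.6273 phi_3 = -1.2528
Gaussian elimination:
  R2 <- R2 - (-2.4469/4.6273) R1 = R2 - (-0.528796) R1:  3.333388 phi_2 - 1.235692 phi_3 = 0.996588
  R3 <- R3 - (2.2905/4.6273) R1 = R3 - (0.494997) R1:  -1.235692 phi_2 + 3.493509 phi_3 = -0.041592
  R3 <- R3 - (-1.235692/3.333388) R2 = R3 - (-0.370701) R2:  3.035437 phi_3 = 0.327845
Back-substitution:
  phi_hat_3 = 0.327845 / 3.035437 = 0.108006
  phi_hat_2 = (0.996588 - (-1.235692)(0.108006)) / 3.333388 = 0.339009
  phi_hat_1 = (-2.4469 - (-2.4469)(0.339009) - (2.2905)(0.108006)) / 4.6273 = -0.402992
So phi_hat = [-0.4030, 0.3390, 0.1080].
Therefore phi_hat_2 = 0.3390.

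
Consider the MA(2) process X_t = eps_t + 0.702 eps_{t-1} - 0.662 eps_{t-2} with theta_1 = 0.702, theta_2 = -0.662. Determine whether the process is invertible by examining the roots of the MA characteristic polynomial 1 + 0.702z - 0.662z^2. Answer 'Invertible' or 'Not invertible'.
\text{Not invertible}

The MA(q) characteristic polynomial is P(z) = 1 + 0.702z - 0.662z^2.
Invertibility requires all roots to lie outside the unit circle, i.e. |z| > 1 for every root.
Set 1 + (0.702) z + (-0.662) z^2 = 0, i.e. a z^2 + b z + c = 0 with a = -0.662, b = 0.702, c = 1.
Discriminant D = b^2 - 4ac = (0.702)^2 - 4*(-0.662)*1 = 0.492804 - (-2.648) = 3.140804.
D >= 0, so the roots are real: z = (-b +/- sqrt(D)) / (2a) = (-0.702 +/- 1.772231) / (-1.324).
  z_1 = (-0.702 + 1.772231) / (-1.324) = -0.8083,   |z_1| = 0.8083.
  z_2 = (-0.702 - 1.772231) / (-1.324) = 1.8688,   |z_2| = 1.8688.
Moduli of all roots: 0.8083, 1.8688.
All moduli strictly greater than 1? No.
Verdict: Not invertible.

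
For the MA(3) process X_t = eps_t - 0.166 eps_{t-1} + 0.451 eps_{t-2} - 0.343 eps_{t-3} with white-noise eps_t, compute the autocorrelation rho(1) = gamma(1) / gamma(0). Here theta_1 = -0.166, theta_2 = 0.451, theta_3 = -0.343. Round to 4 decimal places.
\rho(1) = -0.2933

For an MA(q) process with theta_0 = 1, the autocovariance is
  gamma(k) = sigma^2 * sum_{i=0..q-k} theta_i * theta_{i+k},
and rho(k) = gamma(k) / gamma(0). Sigma^2 cancels.
  numerator   = (1)*(-0.166) + (-0.166)*(0.451) + (0.451)*(-0.343) = -0.395559.
  denominator = (1)^2 + (-0.166)^2 + (0.451)^2 + (-0.343)^2 = 1.348606.
  rho(1) = -0.395559 / 1.348606 = -0.2933.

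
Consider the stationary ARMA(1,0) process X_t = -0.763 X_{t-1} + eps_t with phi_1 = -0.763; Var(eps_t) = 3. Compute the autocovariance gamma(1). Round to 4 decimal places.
\gamma(1) = -5.4783

Multiply the model equation by X_{t-k} and take expectations. With theta_0 = psi_0 = 1 and psi_j the MA(infinity) weights, this gives
  gamma(k) - sum_i phi_i gamma(k-i) = c_k,
  c_k = sigma^2 * sum_{j=k..q} theta_j psi_{j-k}   (c_k = 0 for k > q),
using gamma(-m) = gamma(m).
Pure AR (q = 0): c_0 = sigma^2 = 3, c_k = 0 for k >= 1.
Equations for k = 0 and k = 1 (AR order 1):
  gamma(0) = phi_1 gamma(1) + c_0
  gamma(1) = phi_1 gamma(0) + c_1
Substituting the second into the first: gamma(0) (1 - phi_1^2) = c_0 + phi_1 c_1, so
  gamma(0) = c_0 / (1 - phi_1^2) = 3 / (1 - (-0.763)^2) = 3 / 0.417831 = 7.179936.
  gamma(1) = phi_1 gamma(0) = (-0.763)(7.179936) = -5.478291.
Therefore gamma(1) = -5.4783 (to 4 decimal places).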